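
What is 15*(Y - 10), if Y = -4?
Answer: -210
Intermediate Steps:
15*(Y - 10) = 15*(-4 - 10) = 15*(-14) = -210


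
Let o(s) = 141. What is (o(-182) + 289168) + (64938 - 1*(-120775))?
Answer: 475022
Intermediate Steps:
(o(-182) + 289168) + (64938 - 1*(-120775)) = (141 + 289168) + (64938 - 1*(-120775)) = 289309 + (64938 + 120775) = 289309 + 185713 = 475022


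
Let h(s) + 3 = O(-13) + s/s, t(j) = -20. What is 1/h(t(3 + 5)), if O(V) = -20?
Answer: -1/22 ≈ -0.045455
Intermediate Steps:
h(s) = -22 (h(s) = -3 + (-20 + s/s) = -3 + (-20 + 1) = -3 - 19 = -22)
1/h(t(3 + 5)) = 1/(-22) = -1/22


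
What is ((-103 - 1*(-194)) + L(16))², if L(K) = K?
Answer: 11449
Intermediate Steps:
((-103 - 1*(-194)) + L(16))² = ((-103 - 1*(-194)) + 16)² = ((-103 + 194) + 16)² = (91 + 16)² = 107² = 11449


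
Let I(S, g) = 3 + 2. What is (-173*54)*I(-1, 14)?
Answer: -46710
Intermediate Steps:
I(S, g) = 5
(-173*54)*I(-1, 14) = -173*54*5 = -9342*5 = -46710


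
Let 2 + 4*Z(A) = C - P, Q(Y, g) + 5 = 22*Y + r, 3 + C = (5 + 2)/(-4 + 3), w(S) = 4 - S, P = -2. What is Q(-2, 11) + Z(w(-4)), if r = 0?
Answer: -103/2 ≈ -51.500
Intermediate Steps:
C = -10 (C = -3 + (5 + 2)/(-4 + 3) = -3 + 7/(-1) = -3 + 7*(-1) = -3 - 7 = -10)
Q(Y, g) = -5 + 22*Y (Q(Y, g) = -5 + (22*Y + 0) = -5 + 22*Y)
Z(A) = -5/2 (Z(A) = -½ + (-10 - 1*(-2))/4 = -½ + (-10 + 2)/4 = -½ + (¼)*(-8) = -½ - 2 = -5/2)
Q(-2, 11) + Z(w(-4)) = (-5 + 22*(-2)) - 5/2 = (-5 - 44) - 5/2 = -49 - 5/2 = -103/2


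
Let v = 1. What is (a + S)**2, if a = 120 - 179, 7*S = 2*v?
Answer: 168921/49 ≈ 3447.4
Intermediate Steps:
S = 2/7 (S = (2*1)/7 = (1/7)*2 = 2/7 ≈ 0.28571)
a = -59
(a + S)**2 = (-59 + 2/7)**2 = (-411/7)**2 = 168921/49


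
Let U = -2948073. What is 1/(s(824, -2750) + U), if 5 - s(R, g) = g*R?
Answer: -1/682068 ≈ -1.4661e-6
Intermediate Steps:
s(R, g) = 5 - R*g (s(R, g) = 5 - g*R = 5 - R*g)
1/(s(824, -2750) + U) = 1/((5 - 1*824*(-2750)) - 2948073) = 1/((5 + 2266000) - 2948073) = 1/(2266005 - 2948073) = 1/(-682068) = -1/682068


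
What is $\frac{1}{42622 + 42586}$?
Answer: $\frac{1}{85208} \approx 1.1736 \cdot 10^{-5}$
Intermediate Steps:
$\frac{1}{42622 + 42586} = \frac{1}{85208}$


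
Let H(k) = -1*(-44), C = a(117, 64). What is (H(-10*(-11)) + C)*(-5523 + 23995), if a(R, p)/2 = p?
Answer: 3177184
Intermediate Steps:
a(R, p) = 2*p
C = 128 (C = 2*64 = 128)
H(k) = 44
(H(-10*(-11)) + C)*(-5523 + 23995) = (44 + 128)*(-5523 + 23995) = 172*18472 = 3177184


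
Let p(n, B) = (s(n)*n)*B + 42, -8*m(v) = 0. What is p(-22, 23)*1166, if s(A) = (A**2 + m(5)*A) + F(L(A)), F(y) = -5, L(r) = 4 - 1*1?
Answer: -282559112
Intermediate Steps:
L(r) = 3 (L(r) = 4 - 1 = 3)
m(v) = 0 (m(v) = -1/8*0 = 0)
s(A) = -5 + A**2 (s(A) = (A**2 + 0*A) - 5 = (A**2 + 0) - 5 = A**2 - 5 = -5 + A**2)
p(n, B) = 42 + B*n*(-5 + n**2) (p(n, B) = ((-5 + n**2)*n)*B + 42 = (n*(-5 + n**2))*B + 42 = B*n*(-5 + n**2) + 42 = 42 + B*n*(-5 + n**2))
p(-22, 23)*1166 = (42 + 23*(-22)*(-5 + (-22)**2))*1166 = (42 + 23*(-22)*(-5 + 484))*1166 = (42 + 23*(-22)*479)*1166 = (42 - 242374)*1166 = -242332*1166 = -282559112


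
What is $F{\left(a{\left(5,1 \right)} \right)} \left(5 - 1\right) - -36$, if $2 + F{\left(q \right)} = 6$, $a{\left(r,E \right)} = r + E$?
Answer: $52$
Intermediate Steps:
$a{\left(r,E \right)} = E + r$
$F{\left(q \right)} = 4$ ($F{\left(q \right)} = -2 + 6 = 4$)
$F{\left(a{\left(5,1 \right)} \right)} \left(5 - 1\right) - -36 = 4 \left(5 - 1\right) - -36 = 4 \cdot 4 + 36 = 16 + 36 = 52$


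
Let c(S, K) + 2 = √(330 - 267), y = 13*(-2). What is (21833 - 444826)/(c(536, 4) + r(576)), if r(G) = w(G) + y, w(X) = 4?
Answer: 3383944/171 + 422993*√7/171 ≈ 26334.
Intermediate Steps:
y = -26
c(S, K) = -2 + 3*√7 (c(S, K) = -2 + √(330 - 267) = -2 + √63 = -2 + 3*√7)
r(G) = -22 (r(G) = 4 - 26 = -22)
(21833 - 444826)/(c(536, 4) + r(576)) = (21833 - 444826)/((-2 + 3*√7) - 22) = -422993/(-24 + 3*√7)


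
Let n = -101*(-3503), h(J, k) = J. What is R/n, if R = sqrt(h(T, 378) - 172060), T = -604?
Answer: 2*I*sqrt(43166)/353803 ≈ 0.0011745*I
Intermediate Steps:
n = 353803
R = 2*I*sqrt(43166) (R = sqrt(-604 - 172060) = sqrt(-172664) = 2*I*sqrt(43166) ≈ 415.53*I)
R/n = (2*I*sqrt(43166))/353803 = (2*I*sqrt(43166))*(1/353803) = 2*I*sqrt(43166)/353803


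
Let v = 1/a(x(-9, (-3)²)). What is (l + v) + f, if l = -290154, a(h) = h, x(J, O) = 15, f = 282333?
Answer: -117314/15 ≈ -7820.9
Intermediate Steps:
v = 1/15 ≈ 0.066667
(l + v) + f = (-290154 + 1/15) + 282333 = -4352309/15 + 282333 = -117314/15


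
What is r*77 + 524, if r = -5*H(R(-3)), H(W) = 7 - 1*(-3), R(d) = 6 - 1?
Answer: -3326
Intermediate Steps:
R(d) = 5
H(W) = 10 (H(W) = 7 + 3 = 10)
r = -50 (r = -5*10 = -50)
r*77 + 524 = -50*77 + 524 = -3850 + 524 = -3326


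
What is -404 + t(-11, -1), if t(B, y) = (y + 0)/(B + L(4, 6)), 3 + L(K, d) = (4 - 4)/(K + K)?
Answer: -5655/14 ≈ -403.93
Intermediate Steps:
L(K, d) = -3 (L(K, d) = -3 + (4 - 4)/(K + K) = -3 + 0/((2*K)) = -3 + 0*(1/(2*K)) = -3 + 0 = -3)
t(B, y) = y/(-3 + B) (t(B, y) = (y + 0)/(B - 3) = y/(-3 + B))
-404 + t(-11, -1) = -404 - 1/(-3 - 11) = -404 - 1/(-14) = -404 - 1*(-1/14) = -404 + 1/14 = -5655/14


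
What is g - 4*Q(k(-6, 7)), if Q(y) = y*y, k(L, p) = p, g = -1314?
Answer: -1510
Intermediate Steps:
Q(y) = y²
g - 4*Q(k(-6, 7)) = -1314 - 4*7² = -1314 - 4*49 = -1314 - 196 = -1510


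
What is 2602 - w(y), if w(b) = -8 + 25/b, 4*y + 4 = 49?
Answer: 23470/9 ≈ 2607.8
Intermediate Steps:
y = 45/4 (y = -1 + (¼)*49 = -1 + 49/4 = 45/4 ≈ 11.250)
2602 - w(y) = 2602 - (-8 + 25/(45/4)) = 2602 - (-8 + 25*(4/45)) = 2602 - (-8 + 20/9) = 2602 - 1*(-52/9) = 2602 + 52/9 = 23470/9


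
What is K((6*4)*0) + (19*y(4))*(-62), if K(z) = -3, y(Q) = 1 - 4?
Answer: 3531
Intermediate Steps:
y(Q) = -3
K((6*4)*0) + (19*y(4))*(-62) = -3 + (19*(-3))*(-62) = -3 - 57*(-62) = -3 + 3534 = 3531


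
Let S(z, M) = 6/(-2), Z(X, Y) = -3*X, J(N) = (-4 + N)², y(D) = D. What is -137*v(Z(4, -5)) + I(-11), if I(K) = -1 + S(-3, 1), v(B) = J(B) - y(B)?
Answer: -36720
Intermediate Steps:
S(z, M) = -3 (S(z, M) = 6*(-½) = -3)
v(B) = (-4 + B)² - B
I(K) = -4 (I(K) = -1 - 3 = -4)
-137*v(Z(4, -5)) + I(-11) = -137*((-4 - 3*4)² - (-3)*4) - 4 = -137*((-4 - 12)² - 1*(-12)) - 4 = -137*((-16)² + 12) - 4 = -137*(256 + 12) - 4 = -137*268 - 4 = -36716 - 4 = -36720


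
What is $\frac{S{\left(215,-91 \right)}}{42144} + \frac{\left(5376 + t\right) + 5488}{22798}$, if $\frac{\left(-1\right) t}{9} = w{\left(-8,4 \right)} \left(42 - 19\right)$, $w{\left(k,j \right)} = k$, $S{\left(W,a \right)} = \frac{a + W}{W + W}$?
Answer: $\frac{28361158169}{51642941520} \approx 0.54918$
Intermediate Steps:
$S{\left(W,a \right)} = \frac{W + a}{2 W}$
$t = 1656$ ($t = - 9 \left(- 8 \left(42 - 19\right)\right) = - 9 \left(\left(-8\right) 23\right) = \left(-9\right) \left(-184\right) = 1656$)
$\frac{S{\left(215,-91 \right)}}{42144} + \frac{\left(5376 + t\right) + 5488}{22798} = \frac{\frac{1}{2} \cdot \frac{1}{215} \left(215 - 91\right)}{42144} + \frac{\left(5376 + 1656\right) + 5488}{22798} = \frac{1}{2} \cdot \frac{1}{215} \cdot 124 \cdot \frac{1}{42144} + \left(7032 + 5488\right) \frac{1}{22798} = \frac{62}{215} \cdot \frac{1}{42144} + 12520 \cdot \frac{1}{22798} = \frac{31}{4530480} + \frac{6260}{11399} = \frac{28361158169}{51642941520}$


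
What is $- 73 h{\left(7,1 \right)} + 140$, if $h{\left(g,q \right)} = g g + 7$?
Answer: $-3948$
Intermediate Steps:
$h{\left(g,q \right)} = 7 + g^{2}$ ($h{\left(g,q \right)} = g^{2} + 7 = 7 + g^{2}$)
$- 73 h{\left(7,1 \right)} + 140 = - 73 \left(7 + 7^{2}\right) + 140 = - 73 \left(7 + 49\right) + 140 = \left(-73\right) 56 + 140 = -4088 + 140 = -3948$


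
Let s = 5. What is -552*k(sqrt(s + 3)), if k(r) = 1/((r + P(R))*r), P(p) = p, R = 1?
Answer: -552/7 + 138*sqrt(2)/7 ≈ -50.977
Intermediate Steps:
k(r) = 1/(r*(1 + r)) (k(r) = 1/((r + 1)*r) = 1/((1 + r)*r) = 1/(r*(1 + r)))
-552*k(sqrt(s + 3)) = -552/((sqrt(5 + 3))*(1 + sqrt(5 + 3))) = -552/((sqrt(8))*(1 + sqrt(8))) = -552/((2*sqrt(2))*(1 + 2*sqrt(2))) = -552*sqrt(2)/4/(1 + 2*sqrt(2)) = -138*sqrt(2)/(1 + 2*sqrt(2))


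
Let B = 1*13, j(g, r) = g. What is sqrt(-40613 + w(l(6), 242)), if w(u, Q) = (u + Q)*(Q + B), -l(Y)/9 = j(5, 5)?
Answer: sqrt(9622) ≈ 98.092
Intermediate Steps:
l(Y) = -45 (l(Y) = -9*5 = -45)
B = 13
w(u, Q) = (13 + Q)*(Q + u) (w(u, Q) = (u + Q)*(Q + 13) = (Q + u)*(13 + Q) = (13 + Q)*(Q + u))
sqrt(-40613 + w(l(6), 242)) = sqrt(-40613 + (242**2 + 13*242 + 13*(-45) + 242*(-45))) = sqrt(-40613 + (58564 + 3146 - 585 - 10890)) = sqrt(-40613 + 50235) = sqrt(9622)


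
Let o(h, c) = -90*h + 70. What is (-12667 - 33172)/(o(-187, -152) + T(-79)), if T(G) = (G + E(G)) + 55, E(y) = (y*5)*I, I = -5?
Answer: -45839/18851 ≈ -2.4316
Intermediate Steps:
E(y) = -25*y (E(y) = (y*5)*(-5) = (5*y)*(-5) = -25*y)
o(h, c) = 70 - 90*h
T(G) = 55 - 24*G (T(G) = (G - 25*G) + 55 = -24*G + 55 = 55 - 24*G)
(-12667 - 33172)/(o(-187, -152) + T(-79)) = (-12667 - 33172)/((70 - 90*(-187)) + (55 - 24*(-79))) = -45839/((70 + 16830) + (55 + 1896)) = -45839/(16900 + 1951) = -45839/18851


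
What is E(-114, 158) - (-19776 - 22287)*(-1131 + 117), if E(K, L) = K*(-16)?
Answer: -42650058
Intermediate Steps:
E(K, L) = -16*K
E(-114, 158) - (-19776 - 22287)*(-1131 + 117) = -16*(-114) - (-19776 - 22287)*(-1131 + 117) = 1824 - (-42063)*(-1014) = 1824 - 1*42651882 = 1824 - 42651882 = -42650058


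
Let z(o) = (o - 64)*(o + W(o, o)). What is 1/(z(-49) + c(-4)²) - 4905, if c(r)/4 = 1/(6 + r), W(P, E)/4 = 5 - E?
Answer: -92542636/18867 ≈ -4905.0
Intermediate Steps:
W(P, E) = 20 - 4*E (W(P, E) = 4*(5 - E) = 20 - 4*E)
c(r) = 4/(6 + r)
z(o) = (-64 + o)*(20 - 3*o) (z(o) = (o - 64)*(o + (20 - 4*o)) = (-64 + o)*(20 - 3*o))
1/(z(-49) + c(-4)²) - 4905 = 1/((-1280 - 3*(-49)² + 212*(-49)) + (4/(6 - 4))²) - 4905 = 1/((-1280 - 3*2401 - 10388) + (4/2)²) - 4905 = 1/((-1280 - 7203 - 10388) + (4*(½))²) - 4905 = 1/(-18871 + 2²) - 4905 = 1/(-18871 + 4) - 4905 = 1/(-18867) - 4905 = -1/18867 - 4905 = -92542636/18867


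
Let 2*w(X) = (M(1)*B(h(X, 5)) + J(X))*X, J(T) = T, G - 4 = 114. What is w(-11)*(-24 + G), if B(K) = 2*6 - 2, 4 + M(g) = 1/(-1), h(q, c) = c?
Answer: 31537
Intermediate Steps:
G = 118 (G = 4 + 114 = 118)
M(g) = -5 (M(g) = -4 + 1/(-1) = -4 + 1*(-1) = -4 - 1 = -5)
B(K) = 10 (B(K) = 12 - 2 = 10)
w(X) = X*(-50 + X)/2 (w(X) = ((-5*10 + X)*X)/2 = ((-50 + X)*X)/2 = (X*(-50 + X))/2 = X*(-50 + X)/2)
w(-11)*(-24 + G) = ((½)*(-11)*(-50 - 11))*(-24 + 118) = ((½)*(-11)*(-61))*94 = (671/2)*94 = 31537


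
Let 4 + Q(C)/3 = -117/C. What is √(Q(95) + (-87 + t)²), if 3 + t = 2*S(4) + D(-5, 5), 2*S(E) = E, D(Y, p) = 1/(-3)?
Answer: 22*√1248205/285 ≈ 86.242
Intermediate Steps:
D(Y, p) = -⅓
S(E) = E/2
Q(C) = -12 - 351/C (Q(C) = -12 + 3*(-117/C) = -12 - 351/C)
t = ⅔ (t = -3 + (2*((½)*4) - ⅓) = -3 + (2*2 - ⅓) = -3 + (4 - ⅓) = -3 + 11/3 = ⅔ ≈ 0.66667)
√(Q(95) + (-87 + t)²) = √((-12 - 351/95) + (-87 + ⅔)²) = √((-12 - 351*1/95) + (-259/3)²) = √((-12 - 351/95) + 67081/9) = √(-1491/95 + 67081/9) = √(6359276/855) = 22*√1248205/285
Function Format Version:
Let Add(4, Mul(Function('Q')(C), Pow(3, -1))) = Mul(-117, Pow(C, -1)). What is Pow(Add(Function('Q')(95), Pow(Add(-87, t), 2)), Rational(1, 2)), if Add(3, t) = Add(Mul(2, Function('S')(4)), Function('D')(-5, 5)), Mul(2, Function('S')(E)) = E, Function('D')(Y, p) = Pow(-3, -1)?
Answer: Mul(Rational(22, 285), Pow(1248205, Rational(1, 2))) ≈ 86.242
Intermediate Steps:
Function('D')(Y, p) = Rational(-1, 3)
Function('S')(E) = Mul(Rational(1, 2), E)
Function('Q')(C) = Add(-12, Mul(-351, Pow(C, -1))) (Function('Q')(C) = Add(-12, Mul(3, Mul(-117, Pow(C, -1)))) = Add(-12, Mul(-351, Pow(C, -1))))
t = Rational(2, 3) (t = Add(-3, Add(Mul(2, Mul(Rational(1, 2), 4)), Rational(-1, 3))) = Add(-3, Add(Mul(2, 2), Rational(-1, 3))) = Add(-3, Add(4, Rational(-1, 3))) = Add(-3, Rational(11, 3)) = Rational(2, 3) ≈ 0.66667)
Pow(Add(Function('Q')(95), Pow(Add(-87, t), 2)), Rational(1, 2)) = Pow(Add(Add(-12, Mul(-351, Pow(95, -1))), Pow(Add(-87, Rational(2, 3)), 2)), Rational(1, 2)) = Pow(Add(Add(-12, Mul(-351, Rational(1, 95))), Pow(Rational(-259, 3), 2)), Rational(1, 2)) = Pow(Add(Add(-12, Rational(-351, 95)), Rational(67081, 9)), Rational(1, 2)) = Pow(Add(Rational(-1491, 95), Rational(67081, 9)), Rational(1, 2)) = Pow(Rational(6359276, 855), Rational(1, 2)) = Mul(Rational(22, 285), Pow(1248205, Rational(1, 2)))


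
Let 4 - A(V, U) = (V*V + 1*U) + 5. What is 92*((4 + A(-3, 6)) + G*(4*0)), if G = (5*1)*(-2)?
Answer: -1104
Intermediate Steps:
A(V, U) = -1 - U - V² (A(V, U) = 4 - ((V*V + 1*U) + 5) = 4 - ((V² + U) + 5) = 4 - ((U + V²) + 5) = 4 - (5 + U + V²) = 4 + (-5 - U - V²) = -1 - U - V²)
G = -10 (G = 5*(-2) = -10)
92*((4 + A(-3, 6)) + G*(4*0)) = 92*((4 + (-1 - 1*6 - 1*(-3)²)) - 40*0) = 92*((4 + (-1 - 6 - 1*9)) - 10*0) = 92*((4 + (-1 - 6 - 9)) + 0) = 92*((4 - 16) + 0) = 92*(-12 + 0) = 92*(-12) = -1104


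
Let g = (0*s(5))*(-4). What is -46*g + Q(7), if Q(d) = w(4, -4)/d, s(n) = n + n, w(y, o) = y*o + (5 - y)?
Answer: -15/7 ≈ -2.1429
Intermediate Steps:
w(y, o) = 5 - y + o*y (w(y, o) = o*y + (5 - y) = 5 - y + o*y)
s(n) = 2*n
Q(d) = -15/d (Q(d) = (5 - 1*4 - 4*4)/d = (5 - 4 - 16)/d = -15/d)
g = 0 (g = (0*(2*5))*(-4) = (0*10)*(-4) = 0*(-4) = 0)
-46*g + Q(7) = -46*0 - 15/7 = 0 - 15*⅐ = 0 - 15/7 = -15/7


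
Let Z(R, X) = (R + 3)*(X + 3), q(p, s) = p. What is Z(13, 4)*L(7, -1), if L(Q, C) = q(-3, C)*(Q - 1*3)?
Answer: -1344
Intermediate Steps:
Z(R, X) = (3 + R)*(3 + X)
L(Q, C) = 9 - 3*Q (L(Q, C) = -3*(Q - 1*3) = -3*(Q - 3) = -3*(-3 + Q) = 9 - 3*Q)
Z(13, 4)*L(7, -1) = (9 + 3*13 + 3*4 + 13*4)*(9 - 3*7) = (9 + 39 + 12 + 52)*(9 - 21) = 112*(-12) = -1344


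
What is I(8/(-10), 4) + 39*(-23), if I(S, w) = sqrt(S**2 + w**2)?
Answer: -897 + 4*sqrt(26)/5 ≈ -892.92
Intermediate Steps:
I(8/(-10), 4) + 39*(-23) = sqrt((8/(-10))**2 + 4**2) + 39*(-23) = sqrt((8*(-1/10))**2 + 16) - 897 = sqrt((-4/5)**2 + 16) - 897 = sqrt(16/25 + 16) - 897 = sqrt(416/25) - 897 = 4*sqrt(26)/5 - 897 = -897 + 4*sqrt(26)/5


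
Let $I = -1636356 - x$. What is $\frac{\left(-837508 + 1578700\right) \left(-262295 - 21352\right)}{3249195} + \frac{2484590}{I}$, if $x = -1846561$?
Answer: $- \frac{2945651464101058}{45533135665} \approx -64693.0$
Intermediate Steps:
$I = 210205$ ($I = -1636356 - -1846561 = -1636356 + 1846561 = 210205$)
$\frac{\left(-837508 + 1578700\right) \left(-262295 - 21352\right)}{3249195} + \frac{2484590}{I} = \frac{\left(-837508 + 1578700\right) \left(-262295 - 21352\right)}{3249195} + \frac{2484590}{210205} = 741192 \left(-283647\right) \frac{1}{3249195} + 2484590 \cdot \frac{1}{210205} = \left(-210236887224\right) \frac{1}{3249195} + \frac{496918}{42041} = - \frac{70078962408}{1083065} + \frac{496918}{42041} = - \frac{2945651464101058}{45533135665}$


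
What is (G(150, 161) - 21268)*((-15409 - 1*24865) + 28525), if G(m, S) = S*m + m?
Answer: -35622968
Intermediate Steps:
G(m, S) = m + S*m
(G(150, 161) - 21268)*((-15409 - 1*24865) + 28525) = (150*(1 + 161) - 21268)*((-15409 - 1*24865) + 28525) = (150*162 - 21268)*((-15409 - 24865) + 28525) = (24300 - 21268)*(-40274 + 28525) = 3032*(-11749) = -35622968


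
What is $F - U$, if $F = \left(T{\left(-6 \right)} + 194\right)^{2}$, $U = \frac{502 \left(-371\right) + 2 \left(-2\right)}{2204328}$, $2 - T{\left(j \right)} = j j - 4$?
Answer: $\frac{9881298689}{367388} \approx 26896.0$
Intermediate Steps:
$T{\left(j \right)} = 6 - j^{2}$ ($T{\left(j \right)} = 2 - \left(j j - 4\right) = 2 - \left(j^{2} - 4\right) = 2 - \left(-4 + j^{2}\right) = 6 - j^{2}$)
$U = - \frac{31041}{367388}$ ($U = \left(-186242 - 4\right) \frac{1}{2204328} = \left(-186246\right) \frac{1}{2204328} = - \frac{31041}{367388} \approx -0.084491$)
$F = 26896$ ($F = \left(\left(6 - \left(-6\right)^{2}\right) + 194\right)^{2} = \left(\left(6 - 36\right) + 194\right)^{2} = \left(-30 + 194\right)^{2} = 164^{2} = 26896$)
$F - U = 26896 - - \frac{31041}{367388} = 26896 + \frac{31041}{367388} = \frac{9881298689}{367388}$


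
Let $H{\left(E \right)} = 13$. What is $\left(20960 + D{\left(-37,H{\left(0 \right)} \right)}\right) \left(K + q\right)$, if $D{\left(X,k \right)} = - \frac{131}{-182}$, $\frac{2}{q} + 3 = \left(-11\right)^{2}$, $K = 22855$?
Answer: $\frac{2572060285773}{5369} \approx 4.7906 \cdot 10^{8}$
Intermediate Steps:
$q = \frac{1}{59}$ ($q = \frac{2}{-3 + \left(-11\right)^{2}} = \frac{2}{-3 + 121} = \frac{2}{118} = 2 \cdot \frac{1}{118} = \frac{1}{59} \approx 0.016949$)
$D{\left(X,k \right)} = \frac{131}{182}$ ($D{\left(X,k \right)} = \left(-131\right) \left(- \frac{1}{182}\right) = \frac{131}{182}$)
$\left(20960 + D{\left(-37,H{\left(0 \right)} \right)}\right) \left(K + q\right) = \left(20960 + \frac{131}{182}\right) \left(22855 + \frac{1}{59}\right) = \frac{3814851}{182} \cdot \frac{1348446}{59} = \frac{2572060285773}{5369}$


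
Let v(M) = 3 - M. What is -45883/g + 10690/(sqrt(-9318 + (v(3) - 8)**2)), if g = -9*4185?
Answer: 45883/37665 - 5345*I*sqrt(9254)/4627 ≈ 1.2182 - 111.13*I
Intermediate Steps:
g = -37665
-45883/g + 10690/(sqrt(-9318 + (v(3) - 8)**2)) = -45883/(-37665) + 10690/(sqrt(-9318 + ((3 - 1*3) - 8)**2)) = -45883*(-1/37665) + 10690/(sqrt(-9318 + ((3 - 3) - 8)**2)) = 45883/37665 + 10690/(sqrt(-9318 + (0 - 8)**2)) = 45883/37665 + 10690/(sqrt(-9318 + (-8)**2)) = 45883/37665 + 10690/(sqrt(-9318 + 64)) = 45883/37665 + 10690/(sqrt(-9254)) = 45883/37665 + 10690/((I*sqrt(9254))) = 45883/37665 + 10690*(-I*sqrt(9254)/9254) = 45883/37665 - 5345*I*sqrt(9254)/4627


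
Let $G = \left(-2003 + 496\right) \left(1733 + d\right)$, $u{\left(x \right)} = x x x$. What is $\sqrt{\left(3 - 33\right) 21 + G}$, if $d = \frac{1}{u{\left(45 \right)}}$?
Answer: $\frac{2 i \sqrt{297552856415}}{675} \approx 1616.3 i$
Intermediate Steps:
$u{\left(x \right)} = x^{3}$ ($u{\left(x \right)} = x^{2} x = x^{3}$)
$d = \frac{1}{91125}$ ($d = \frac{1}{45^{3}} = \frac{1}{91125} \approx 1.0974 \cdot 10^{-5}$)
$G = - \frac{237984876382}{91125}$ ($G = \left(-2003 + 496\right) \left(1733 + \frac{1}{91125}\right) = \left(-1507\right) \frac{157919626}{91125} = - \frac{237984876382}{91125} \approx -2.6116 \cdot 10^{6}$)
$\sqrt{\left(3 - 33\right) 21 + G} = \sqrt{\left(3 - 33\right) 21 - \frac{237984876382}{91125}} = \sqrt{\left(-30\right) 21 - \frac{237984876382}{91125}} = \sqrt{-630 - \frac{237984876382}{91125}} = \sqrt{- \frac{238042285132}{91125}} = \frac{2 i \sqrt{297552856415}}{675}$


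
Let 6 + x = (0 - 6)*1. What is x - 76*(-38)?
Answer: 2876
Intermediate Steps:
x = -12 (x = -6 + (0 - 6)*1 = -6 - 6*1 = -6 - 6 = -12)
x - 76*(-38) = -12 - 76*(-38) = -12 + 2888 = 2876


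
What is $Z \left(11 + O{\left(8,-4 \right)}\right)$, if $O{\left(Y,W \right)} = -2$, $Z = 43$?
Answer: $387$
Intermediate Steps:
$Z \left(11 + O{\left(8,-4 \right)}\right) = 43 \left(11 - 2\right) = 43 \cdot 9 = 387$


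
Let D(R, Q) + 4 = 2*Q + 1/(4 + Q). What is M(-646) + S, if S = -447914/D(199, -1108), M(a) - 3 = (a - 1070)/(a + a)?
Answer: 163148880726/791634563 ≈ 206.09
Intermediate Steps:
D(R, Q) = -4 + 1/(4 + Q) + 2*Q (D(R, Q) = -4 + (2*Q + 1/(4 + Q)) = -4 + (1/(4 + Q) + 2*Q) = -4 + 1/(4 + Q) + 2*Q)
M(a) = 3 + (-1070 + a)/(2*a) (M(a) = 3 + (a - 1070)/(a + a) = 3 + (-1070 + a)/((2*a)) = 3 + (-1070 + a)*(1/(2*a)) = 3 + (-1070 + a)/(2*a))
S = 494497056/2450881 (S = -447914*(4 - 1108)/(-15 + 2*(-1108)² + 4*(-1108)) = -447914*(-1104/(-15 + 2*1227664 - 4432)) = -447914*(-1104/(-15 + 2455328 - 4432)) = -447914/((-1/1104*2450881)) = -447914/(-2450881/1104) = -447914*(-1104/2450881) = 494497056/2450881 ≈ 201.76)
M(-646) + S = (7/2 - 535/(-646)) + 494497056/2450881 = (7/2 - 535*(-1/646)) + 494497056/2450881 = (7/2 + 535/646) + 494497056/2450881 = 1398/323 + 494497056/2450881 = 163148880726/791634563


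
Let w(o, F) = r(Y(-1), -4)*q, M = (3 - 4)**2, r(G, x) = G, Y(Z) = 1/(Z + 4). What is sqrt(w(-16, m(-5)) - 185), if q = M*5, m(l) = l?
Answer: 5*I*sqrt(66)/3 ≈ 13.54*I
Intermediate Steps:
Y(Z) = 1/(4 + Z)
M = 1 (M = (-1)**2 = 1)
q = 5 (q = 1*5 = 5)
w(o, F) = 5/3 (w(o, F) = 5/(4 - 1) = 5/3)
sqrt(w(-16, m(-5)) - 185) = sqrt(5/3 - 185) = sqrt(-550/3) = 5*I*sqrt(66)/3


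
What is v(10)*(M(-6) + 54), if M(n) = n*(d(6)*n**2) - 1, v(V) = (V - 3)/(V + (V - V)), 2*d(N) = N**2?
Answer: -5369/2 ≈ -2684.5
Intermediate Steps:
d(N) = N**2/2
v(V) = (-3 + V)/V (v(V) = (-3 + V)/(V + 0) = (-3 + V)/V)
M(n) = -1 + 18*n**3 (M(n) = n*(((1/2)*6**2)*n**2) - 1 = n*(((1/2)*36)*n**2) - 1 = n*(18*n**2) - 1 = 18*n**3 - 1 = -1 + 18*n**3)
v(10)*(M(-6) + 54) = ((-3 + 10)/10)*((-1 + 18*(-6)**3) + 54) = ((1/10)*7)*((-1 + 18*(-216)) + 54) = 7*((-1 - 3888) + 54)/10 = 7*(-3889 + 54)/10 = (7/10)*(-3835) = -5369/2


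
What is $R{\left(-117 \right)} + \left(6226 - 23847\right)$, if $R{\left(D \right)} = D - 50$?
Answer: $-17788$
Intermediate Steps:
$R{\left(D \right)} = -50 + D$ ($R{\left(D \right)} = D - 50 = -50 + D$)
$R{\left(-117 \right)} + \left(6226 - 23847\right) = \left(-50 - 117\right) + \left(6226 - 23847\right) = -167 + \left(6226 - 23847\right) = -167 - 17621 = -17788$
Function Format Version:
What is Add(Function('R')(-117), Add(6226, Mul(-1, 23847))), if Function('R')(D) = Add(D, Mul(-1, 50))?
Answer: -17788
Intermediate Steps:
Function('R')(D) = Add(-50, D) (Function('R')(D) = Add(D, -50) = Add(-50, D))
Add(Function('R')(-117), Add(6226, Mul(-1, 23847))) = Add(Add(-50, -117), Add(6226, Mul(-1, 23847))) = Add(-167, Add(6226, -23847)) = Add(-167, -17621) = -17788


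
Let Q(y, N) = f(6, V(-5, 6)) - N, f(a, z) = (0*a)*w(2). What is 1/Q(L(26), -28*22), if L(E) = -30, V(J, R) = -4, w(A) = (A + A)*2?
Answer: 1/616 ≈ 0.0016234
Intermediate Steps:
w(A) = 4*A (w(A) = (2*A)*2 = 4*A)
f(a, z) = 0 (f(a, z) = (0*a)*(4*2) = 0*8 = 0)
Q(y, N) = -N (Q(y, N) = 0 - N = -N)
1/Q(L(26), -28*22) = 1/(-(-28)*22) = 1/(-1*(-616)) = 1/616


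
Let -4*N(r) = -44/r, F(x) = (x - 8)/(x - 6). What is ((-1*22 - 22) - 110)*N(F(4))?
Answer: -847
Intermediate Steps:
F(x) = (-8 + x)/(-6 + x)
N(r) = 11/r (N(r) = -(-11)/r = 11/r)
((-1*22 - 22) - 110)*N(F(4)) = ((-1*22 - 22) - 110)*(11/(((-8 + 4)/(-6 + 4)))) = ((-22 - 22) - 110)*(11/((-4/(-2)))) = (-44 - 110)*(11/((-1/2*(-4)))) = -1694/2 = -154*11/2 = -847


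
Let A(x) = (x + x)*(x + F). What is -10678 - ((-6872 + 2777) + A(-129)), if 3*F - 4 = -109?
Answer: -48895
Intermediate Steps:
F = -35 (F = 4/3 + (⅓)*(-109) = 4/3 - 109/3 = -35)
A(x) = 2*x*(-35 + x) (A(x) = (x + x)*(x - 35) = (2*x)*(-35 + x) = 2*x*(-35 + x))
-10678 - ((-6872 + 2777) + A(-129)) = -10678 - ((-6872 + 2777) + 2*(-129)*(-35 - 129)) = -10678 - (-4095 + 2*(-129)*(-164)) = -10678 - (-4095 + 42312) = -10678 - 1*38217 = -10678 - 38217 = -48895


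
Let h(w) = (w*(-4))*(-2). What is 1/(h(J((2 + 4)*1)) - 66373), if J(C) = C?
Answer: -1/66325 ≈ -1.5077e-5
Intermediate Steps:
h(w) = 8*w (h(w) = -4*w*(-2) = 8*w)
1/(h(J((2 + 4)*1)) - 66373) = 1/(8*((2 + 4)*1) - 66373) = 1/(8*(6*1) - 66373) = 1/(8*6 - 66373) = 1/(48 - 66373) = 1/(-66325) = -1/66325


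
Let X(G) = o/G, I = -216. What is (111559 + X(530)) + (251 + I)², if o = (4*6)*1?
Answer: 29887772/265 ≈ 1.1278e+5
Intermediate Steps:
o = 24 (o = 24*1 = 24)
X(G) = 24/G
(111559 + X(530)) + (251 + I)² = (111559 + 24/530) + (251 - 216)² = (111559 + 24*(1/530)) + 35² = (111559 + 12/265) + 1225 = 29563147/265 + 1225 = 29887772/265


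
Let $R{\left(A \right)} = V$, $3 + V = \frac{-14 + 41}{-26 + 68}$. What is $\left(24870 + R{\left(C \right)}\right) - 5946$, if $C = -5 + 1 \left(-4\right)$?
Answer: $\frac{264903}{14} \approx 18922.0$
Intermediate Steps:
$C = -9$ ($C = -5 - 4 = -9$)
$V = - \frac{33}{14}$ ($V = -3 + \frac{-14 + 41}{-26 + 68} = -3 + \frac{27}{42} = -3 + 27 \cdot \frac{1}{42} = -3 + \frac{9}{14} = - \frac{33}{14} \approx -2.3571$)
$R{\left(A \right)} = - \frac{33}{14}$
$\left(24870 + R{\left(C \right)}\right) - 5946 = \left(24870 - \frac{33}{14}\right) - 5946 = \frac{348147}{14} - 5946 = \frac{264903}{14}$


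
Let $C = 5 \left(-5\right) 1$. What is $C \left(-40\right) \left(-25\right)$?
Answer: $-25000$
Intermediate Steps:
$C = -25$ ($C = \left(-25\right) 1 = -25$)
$C \left(-40\right) \left(-25\right) = \left(-25\right) \left(-40\right) \left(-25\right) = 1000 \left(-25\right) = -25000$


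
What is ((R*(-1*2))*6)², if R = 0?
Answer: 0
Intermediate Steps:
((R*(-1*2))*6)² = ((0*(-1*2))*6)² = ((0*(-2))*6)² = (0*6)² = 0² = 0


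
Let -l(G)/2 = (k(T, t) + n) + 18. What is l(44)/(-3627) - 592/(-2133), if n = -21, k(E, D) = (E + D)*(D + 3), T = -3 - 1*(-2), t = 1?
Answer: 237154/859599 ≈ 0.27589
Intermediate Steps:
T = -1 (T = -3 + 2 = -1)
k(E, D) = (3 + D)*(D + E) (k(E, D) = (D + E)*(3 + D) = (3 + D)*(D + E))
l(G) = 6 (l(G) = -2*(((1² + 3*1 + 3*(-1) + 1*(-1)) - 21) + 18) = -2*(((1 + 3 - 3 - 1) - 21) + 18) = -2*((0 - 21) + 18) = -2*(-21 + 18) = -2*(-3) = 6)
l(44)/(-3627) - 592/(-2133) = 6/(-3627) - 592/(-2133) = 6*(-1/3627) - 592*(-1/2133) = -2/1209 + 592/2133 = 237154/859599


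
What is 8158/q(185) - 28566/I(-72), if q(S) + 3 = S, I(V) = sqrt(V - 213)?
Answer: 4079/91 + 9522*I*sqrt(285)/95 ≈ 44.824 + 1692.1*I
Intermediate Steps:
I(V) = sqrt(-213 + V)
q(S) = -3 + S
8158/q(185) - 28566/I(-72) = 8158/(-3 + 185) - 28566/sqrt(-213 - 72) = 8158/182 - 28566*(-I*sqrt(285)/285) = 8158*(1/182) - 28566*(-I*sqrt(285)/285) = 4079/91 - (-9522)*I*sqrt(285)/95 = 4079/91 + 9522*I*sqrt(285)/95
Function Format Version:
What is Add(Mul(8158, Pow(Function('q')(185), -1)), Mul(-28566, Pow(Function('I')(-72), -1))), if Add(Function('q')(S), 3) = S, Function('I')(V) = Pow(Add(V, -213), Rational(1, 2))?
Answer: Add(Rational(4079, 91), Mul(Rational(9522, 95), I, Pow(285, Rational(1, 2)))) ≈ Add(44.824, Mul(1692.1, I))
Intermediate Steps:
Function('I')(V) = Pow(Add(-213, V), Rational(1, 2))
Function('q')(S) = Add(-3, S)
Add(Mul(8158, Pow(Function('q')(185), -1)), Mul(-28566, Pow(Function('I')(-72), -1))) = Add(Mul(8158, Pow(Add(-3, 185), -1)), Mul(-28566, Pow(Pow(Add(-213, -72), Rational(1, 2)), -1))) = Add(Mul(8158, Pow(182, -1)), Mul(-28566, Pow(Pow(-285, Rational(1, 2)), -1))) = Add(Mul(8158, Rational(1, 182)), Mul(-28566, Pow(Mul(I, Pow(285, Rational(1, 2))), -1))) = Add(Rational(4079, 91), Mul(-28566, Mul(Rational(-1, 285), I, Pow(285, Rational(1, 2))))) = Add(Rational(4079, 91), Mul(Rational(9522, 95), I, Pow(285, Rational(1, 2))))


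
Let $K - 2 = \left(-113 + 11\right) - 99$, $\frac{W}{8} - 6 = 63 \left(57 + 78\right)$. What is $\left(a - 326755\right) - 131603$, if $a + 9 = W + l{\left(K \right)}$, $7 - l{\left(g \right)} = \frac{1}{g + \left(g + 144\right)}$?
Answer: $- \frac{99129087}{254} \approx -3.9027 \cdot 10^{5}$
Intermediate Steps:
$W = 68088$ ($W = 48 + 8 \cdot 63 \left(57 + 78\right) = 48 + 8 \cdot 63 \cdot 135 = 48 + 8 \cdot 8505 = 48 + 68040 = 68088$)
$K = -199$ ($K = 2 + \left(\left(-113 + 11\right) - 99\right) = 2 - 201 = -199$)
$l{\left(g \right)} = 7 - \frac{1}{144 + 2 g}$ ($l{\left(g \right)} = 7 - \frac{1}{g + \left(g + 144\right)} = 7 - \frac{1}{g + \left(144 + g\right)} = 7 - \frac{1}{144 + 2 g}$)
$a = \frac{17293845}{254}$ ($a = -9 + \left(68088 + \frac{1007 + 14 \left(-199\right)}{2 \left(72 - 199\right)}\right) = -9 + \left(68088 + \frac{1007 - 2786}{2 \left(-127\right)}\right) = -9 + \left(68088 + \frac{1}{2} \left(- \frac{1}{127}\right) \left(-1779\right)\right) = -9 + \left(68088 + \frac{1779}{254}\right) = -9 + \frac{17296131}{254} = \frac{17293845}{254} \approx 68086.0$)
$\left(a - 326755\right) - 131603 = \left(\frac{17293845}{254} - 326755\right) - 131603 = - \frac{65701925}{254} - 131603 = - \frac{99129087}{254}$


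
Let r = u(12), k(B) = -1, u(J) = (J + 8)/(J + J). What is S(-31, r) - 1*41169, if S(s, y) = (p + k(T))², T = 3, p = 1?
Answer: -41169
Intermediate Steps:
u(J) = (8 + J)/(2*J) (u(J) = (8 + J)/((2*J)) = (8 + J)*(1/(2*J)) = (8 + J)/(2*J))
r = ⅚ (r = (½)*(8 + 12)/12 = (½)*(1/12)*20 = ⅚ ≈ 0.83333)
S(s, y) = 0 (S(s, y) = (1 - 1)² = 0² = 0)
S(-31, r) - 1*41169 = 0 - 1*41169 = 0 - 41169 = -41169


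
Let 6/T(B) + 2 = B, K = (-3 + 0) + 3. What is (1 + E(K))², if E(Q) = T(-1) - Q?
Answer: 1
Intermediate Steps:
K = 0 (K = -3 + 3 = 0)
T(B) = 6/(-2 + B)
E(Q) = -2 - Q (E(Q) = 6/(-2 - 1) - Q = 6/(-3) - Q = 6*(-⅓) - Q = -2 - Q)
(1 + E(K))² = (1 + (-2 - 1*0))² = (1 + (-2 + 0))² = (1 - 2)² = (-1)² = 1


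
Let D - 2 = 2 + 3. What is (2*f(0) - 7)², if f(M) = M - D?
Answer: 441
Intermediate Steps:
D = 7 (D = 2 + (2 + 3) = 2 + 5 = 7)
f(M) = -7 + M (f(M) = M - 1*7 = M - 7 = -7 + M)
(2*f(0) - 7)² = (2*(-7 + 0) - 7)² = (2*(-7) - 7)² = (-14 - 7)² = (-21)² = 441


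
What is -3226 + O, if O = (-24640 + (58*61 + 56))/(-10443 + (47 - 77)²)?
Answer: -30764672/9543 ≈ -3223.8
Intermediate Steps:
O = 21046/9543 (O = (-24640 + (3538 + 56))/(-10443 + (-30)²) = (-24640 + 3594)/(-10443 + 900) = -21046/(-9543) = -21046*(-1/9543) = 21046/9543 ≈ 2.2054)
-3226 + O = -3226 + 21046/9543 = -30764672/9543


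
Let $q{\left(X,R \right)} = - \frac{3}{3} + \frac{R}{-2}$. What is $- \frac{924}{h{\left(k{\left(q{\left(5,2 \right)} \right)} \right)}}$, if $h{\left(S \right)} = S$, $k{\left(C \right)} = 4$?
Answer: $-231$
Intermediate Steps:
$q{\left(X,R \right)} = -1 - \frac{R}{2}$ ($q{\left(X,R \right)} = \left(-3\right) \frac{1}{3} + R \left(- \frac{1}{2}\right) = -1 - \frac{R}{2}$)
$- \frac{924}{h{\left(k{\left(q{\left(5,2 \right)} \right)} \right)}} = - \frac{924}{4} = \left(-924\right) \frac{1}{4} = -231$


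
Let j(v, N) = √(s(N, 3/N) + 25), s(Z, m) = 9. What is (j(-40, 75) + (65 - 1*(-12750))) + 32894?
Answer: 45709 + √34 ≈ 45715.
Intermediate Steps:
j(v, N) = √34 (j(v, N) = √(9 + 25) = √34)
(j(-40, 75) + (65 - 1*(-12750))) + 32894 = (√34 + (65 - 1*(-12750))) + 32894 = (√34 + (65 + 12750)) + 32894 = (√34 + 12815) + 32894 = (12815 + √34) + 32894 = 45709 + √34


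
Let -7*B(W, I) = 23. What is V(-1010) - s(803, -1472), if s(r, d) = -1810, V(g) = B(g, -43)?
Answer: 12647/7 ≈ 1806.7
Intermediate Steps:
B(W, I) = -23/7 (B(W, I) = -⅐*23 = -23/7)
V(g) = -23/7
V(-1010) - s(803, -1472) = -23/7 - 1*(-1810) = -23/7 + 1810 = 12647/7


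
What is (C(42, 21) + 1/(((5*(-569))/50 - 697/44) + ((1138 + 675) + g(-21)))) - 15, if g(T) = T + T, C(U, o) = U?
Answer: 10087879/373617 ≈ 27.001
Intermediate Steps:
g(T) = 2*T
(C(42, 21) + 1/(((5*(-569))/50 - 697/44) + ((1138 + 675) + g(-21)))) - 15 = (42 + 1/(((5*(-569))/50 - 697/44) + ((1138 + 675) + 2*(-21)))) - 15 = (42 + 1/((-2845*1/50 - 697*1/44) + (1813 - 42))) - 15 = (42 + 1/((-569/10 - 697/44) + 1771)) - 15 = (42 + 1/(-16003/220 + 1771)) - 15 = (42 + 1/(373617/220)) - 15 = (42 + 220/373617) - 15 = 15692134/373617 - 15 = 10087879/373617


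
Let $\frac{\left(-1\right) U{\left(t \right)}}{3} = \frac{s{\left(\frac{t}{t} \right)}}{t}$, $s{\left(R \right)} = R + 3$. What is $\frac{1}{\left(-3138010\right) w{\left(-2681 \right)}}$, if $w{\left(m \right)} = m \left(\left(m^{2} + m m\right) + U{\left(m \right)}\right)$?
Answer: $\frac{1}{120941335769916940} \approx 8.2685 \cdot 10^{-18}$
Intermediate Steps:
$s{\left(R \right)} = 3 + R$
$U{\left(t \right)} = - \frac{12}{t}$ ($U{\left(t \right)} = - 3 \frac{3 + \frac{t}{t}}{t} = - 3 \frac{3 + 1}{t} = - 3 \frac{4}{t} = - \frac{12}{t}$)
$w{\left(m \right)} = m \left(- \frac{12}{m} + 2 m^{2}\right)$ ($w{\left(m \right)} = m \left(\left(m^{2} + m m\right) - \frac{12}{m}\right) = m \left(\left(m^{2} + m^{2}\right) - \frac{12}{m}\right) = m \left(2 m^{2} - \frac{12}{m}\right) = m \left(- \frac{12}{m} + 2 m^{2}\right)$)
$\frac{1}{\left(-3138010\right) w{\left(-2681 \right)}} = \frac{1}{\left(-3138010\right) \left(-12 + 2 \left(-2681\right)^{3}\right)} = - \frac{1}{3138010 \left(-12 + 2 \left(-19270387241\right)\right)} = - \frac{1}{3138010 \left(-12 - 38540774482\right)} = - \frac{1}{3138010 \left(-38540774494\right)} = \left(- \frac{1}{3138010}\right) \left(- \frac{1}{38540774494}\right) = \frac{1}{120941335769916940}$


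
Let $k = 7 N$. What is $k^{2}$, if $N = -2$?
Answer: $196$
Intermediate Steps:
$k = -14$ ($k = 7 \left(-2\right) = -14$)
$k^{2} = \left(-14\right)^{2} = 196$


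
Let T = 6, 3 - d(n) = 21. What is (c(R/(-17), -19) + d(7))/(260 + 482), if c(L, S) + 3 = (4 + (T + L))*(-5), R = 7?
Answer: -586/6307 ≈ -0.092913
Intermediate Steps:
d(n) = -18 (d(n) = 3 - 1*21 = 3 - 21 = -18)
c(L, S) = -53 - 5*L (c(L, S) = -3 + (4 + (6 + L))*(-5) = -3 + (10 + L)*(-5) = -3 + (-50 - 5*L) = -53 - 5*L)
(c(R/(-17), -19) + d(7))/(260 + 482) = ((-53 - 35/(-17)) - 18)/(260 + 482) = ((-53 - 35*(-1)/17) - 18)/742 = ((-53 - 5*(-7/17)) - 18)*(1/742) = ((-53 + 35/17) - 18)*(1/742) = (-866/17 - 18)*(1/742) = -1172/17*1/742 = -586/6307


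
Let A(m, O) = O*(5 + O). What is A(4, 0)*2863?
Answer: 0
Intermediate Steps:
A(4, 0)*2863 = (0*(5 + 0))*2863 = (0*5)*2863 = 0*2863 = 0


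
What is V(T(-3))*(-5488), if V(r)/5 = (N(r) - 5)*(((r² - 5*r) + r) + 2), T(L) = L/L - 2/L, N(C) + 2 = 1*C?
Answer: -7463680/27 ≈ -2.7643e+5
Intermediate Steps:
N(C) = -2 + C (N(C) = -2 + 1*C = -2 + C)
T(L) = 1 - 2/L
V(r) = 5*(-7 + r)*(2 + r² - 4*r) (V(r) = 5*(((-2 + r) - 5)*(((r² - 5*r) + r) + 2)) = 5*((-7 + r)*((r² - 4*r) + 2)) = 5*((-7 + r)*(2 + r² - 4*r)) = 5*(-7 + r)*(2 + r² - 4*r))
V(T(-3))*(-5488) = (-70 - 55*(-2 - 3)²/9 + 5*((-2 - 3)/(-3))³ + 150*((-2 - 3)/(-3)))*(-5488) = (-70 - 55*(-⅓*(-5))² + 5*(-⅓*(-5))³ + 150*(-⅓*(-5)))*(-5488) = (-70 - 55*(5/3)² + 5*(5/3)³ + 150*(5/3))*(-5488) = (-70 - 55*25/9 + 5*(125/27) + 250)*(-5488) = (-70 - 1375/9 + 625/27 + 250)*(-5488) = (1360/27)*(-5488) = -7463680/27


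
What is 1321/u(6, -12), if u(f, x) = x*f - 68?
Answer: -1321/140 ≈ -9.4357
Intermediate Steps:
u(f, x) = -68 + f*x (u(f, x) = f*x - 68 = -68 + f*x)
1321/u(6, -12) = 1321/(-68 + 6*(-12)) = 1321/(-68 - 72) = 1321/(-140) = 1321*(-1/140) = -1321/140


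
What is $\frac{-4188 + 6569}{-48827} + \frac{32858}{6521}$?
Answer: $\frac{1588831065}{318400867} \approx 4.99$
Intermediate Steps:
$\frac{-4188 + 6569}{-48827} + \frac{32858}{6521} = 2381 \left(- \frac{1}{48827}\right) + 32858 \cdot \frac{1}{6521} = - \frac{2381}{48827} + \frac{32858}{6521} = \frac{1588831065}{318400867}$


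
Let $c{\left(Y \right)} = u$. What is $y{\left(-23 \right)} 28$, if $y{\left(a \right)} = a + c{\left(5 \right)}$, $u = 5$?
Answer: $-504$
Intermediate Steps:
$c{\left(Y \right)} = 5$
$y{\left(a \right)} = 5 + a$ ($y{\left(a \right)} = a + 5 = 5 + a$)
$y{\left(-23 \right)} 28 = \left(5 - 23\right) 28 = \left(-18\right) 28 = -504$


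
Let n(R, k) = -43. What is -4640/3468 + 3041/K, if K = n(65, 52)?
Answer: -2686427/37281 ≈ -72.059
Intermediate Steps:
K = -43
-4640/3468 + 3041/K = -4640/3468 + 3041/(-43) = -4640*1/3468 + 3041*(-1/43) = -1160/867 - 3041/43 = -2686427/37281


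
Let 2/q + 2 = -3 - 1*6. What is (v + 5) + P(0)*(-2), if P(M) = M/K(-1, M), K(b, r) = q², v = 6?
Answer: 11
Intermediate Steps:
q = -2/11 (q = 2/(-2 + (-3 - 1*6)) = 2/(-2 + (-3 - 6)) = 2/(-2 - 9) = 2/(-11) = 2*(-1/11) = -2/11 ≈ -0.18182)
K(b, r) = 4/121 (K(b, r) = (-2/11)² = 4/121)
P(M) = 121*M/4 (P(M) = M/(4/121) = M*(121/4) = 121*M/4)
(v + 5) + P(0)*(-2) = (6 + 5) + ((121/4)*0)*(-2) = 11 + 0*(-2) = 11 + 0 = 11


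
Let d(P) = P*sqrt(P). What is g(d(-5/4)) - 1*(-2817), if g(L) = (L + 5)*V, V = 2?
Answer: 2827 - 5*I*sqrt(5)/4 ≈ 2827.0 - 2.7951*I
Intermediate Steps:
d(P) = P**(3/2)
g(L) = 10 + 2*L (g(L) = (L + 5)*2 = (5 + L)*2 = 10 + 2*L)
g(d(-5/4)) - 1*(-2817) = (10 + 2*(-5/4)**(3/2)) - 1*(-2817) = (10 + 2*(-5*1/4)**(3/2)) + 2817 = (10 + 2*(-5/4)**(3/2)) + 2817 = (10 + 2*(-5*I*sqrt(5)/8)) + 2817 = (10 - 5*I*sqrt(5)/4) + 2817 = 2827 - 5*I*sqrt(5)/4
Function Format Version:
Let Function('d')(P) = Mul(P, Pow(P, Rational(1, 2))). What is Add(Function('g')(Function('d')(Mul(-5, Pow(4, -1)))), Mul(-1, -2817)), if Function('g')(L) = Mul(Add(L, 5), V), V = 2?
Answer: Add(2827, Mul(Rational(-5, 4), I, Pow(5, Rational(1, 2)))) ≈ Add(2827.0, Mul(-2.7951, I))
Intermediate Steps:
Function('d')(P) = Pow(P, Rational(3, 2))
Function('g')(L) = Add(10, Mul(2, L)) (Function('g')(L) = Mul(Add(L, 5), 2) = Mul(Add(5, L), 2) = Add(10, Mul(2, L)))
Add(Function('g')(Function('d')(Mul(-5, Pow(4, -1)))), Mul(-1, -2817)) = Add(Add(10, Mul(2, Pow(Mul(-5, Pow(4, -1)), Rational(3, 2)))), Mul(-1, -2817)) = Add(Add(10, Mul(2, Pow(Mul(-5, Rational(1, 4)), Rational(3, 2)))), 2817) = Add(Add(10, Mul(2, Pow(Rational(-5, 4), Rational(3, 2)))), 2817) = Add(Add(10, Mul(2, Mul(Rational(-5, 8), I, Pow(5, Rational(1, 2))))), 2817) = Add(Add(10, Mul(Rational(-5, 4), I, Pow(5, Rational(1, 2)))), 2817) = Add(2827, Mul(Rational(-5, 4), I, Pow(5, Rational(1, 2))))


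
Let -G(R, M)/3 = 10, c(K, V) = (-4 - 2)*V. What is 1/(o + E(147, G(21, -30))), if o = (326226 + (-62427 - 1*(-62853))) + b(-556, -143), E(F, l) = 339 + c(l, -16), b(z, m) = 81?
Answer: 1/327168 ≈ 3.0565e-6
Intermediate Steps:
c(K, V) = -6*V
G(R, M) = -30 (G(R, M) = -3*10 = -30)
E(F, l) = 435 (E(F, l) = 339 - 6*(-16) = 339 + 96 = 435)
o = 326733 (o = (326226 + (-62427 - 1*(-62853))) + 81 = (326226 + (-62427 + 62853)) + 81 = (326226 + 426) + 81 = 326652 + 81 = 326733)
1/(o + E(147, G(21, -30))) = 1/(326733 + 435) = 1/327168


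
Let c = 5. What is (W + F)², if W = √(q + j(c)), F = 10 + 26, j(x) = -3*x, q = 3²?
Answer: (36 + I*√6)² ≈ 1290.0 + 176.36*I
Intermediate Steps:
q = 9
F = 36
W = I*√6 (W = √(9 - 3*5) = √(9 - 15) = √(-6) = I*√6 ≈ 2.4495*I)
(W + F)² = (I*√6 + 36)² = (36 + I*√6)²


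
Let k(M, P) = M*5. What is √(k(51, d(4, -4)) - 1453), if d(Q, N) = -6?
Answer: I*√1198 ≈ 34.612*I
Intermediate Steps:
k(M, P) = 5*M
√(k(51, d(4, -4)) - 1453) = √(5*51 - 1453) = √(255 - 1453) = √(-1198) = I*√1198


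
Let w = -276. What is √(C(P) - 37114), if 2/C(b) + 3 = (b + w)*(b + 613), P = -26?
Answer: 2*I*√291596669671665/177277 ≈ 192.65*I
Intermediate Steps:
C(b) = 2/(-3 + (-276 + b)*(613 + b)) (C(b) = 2/(-3 + (b - 276)*(b + 613)) = 2/(-3 + (-276 + b)*(613 + b)))
√(C(P) - 37114) = √(2/(-169191 + (-26)² + 337*(-26)) - 37114) = √(2/(-169191 + 676 - 8762) - 37114) = √(2/(-177277) - 37114) = √(2*(-1/177277) - 37114) = √(-2/177277 - 37114) = √(-6579458580/177277) = 2*I*√291596669671665/177277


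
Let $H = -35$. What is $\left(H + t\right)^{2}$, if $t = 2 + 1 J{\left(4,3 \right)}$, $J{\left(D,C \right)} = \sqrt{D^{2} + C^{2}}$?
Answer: $784$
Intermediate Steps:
$J{\left(D,C \right)} = \sqrt{C^{2} + D^{2}}$
$t = 7$ ($t = 2 + 1 \sqrt{3^{2} + 4^{2}} = 2 + 1 \sqrt{9 + 16} = 2 + 1 \sqrt{25} = 2 + 1 \cdot 5 = 2 + 5 = 7$)
$\left(H + t\right)^{2} = \left(-35 + 7\right)^{2} = \left(-28\right)^{2} = 784$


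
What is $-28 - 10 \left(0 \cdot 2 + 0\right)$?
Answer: $-28$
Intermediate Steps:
$-28 - 10 \left(0 \cdot 2 + 0\right) = -28 - 10 \left(0 + 0\right) = -28 - 0 = -28 + 0 = -28$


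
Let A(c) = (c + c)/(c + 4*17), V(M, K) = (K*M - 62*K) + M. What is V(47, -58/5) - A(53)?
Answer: 26635/121 ≈ 220.12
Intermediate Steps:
V(M, K) = M - 62*K + K*M (V(M, K) = (-62*K + K*M) + M = M - 62*K + K*M)
A(c) = 2*c/(68 + c) (A(c) = (2*c)/(c + 68) = (2*c)/(68 + c) = 2*c/(68 + c))
V(47, -58/5) - A(53) = (47 - (-3596)/5 - 58/5*47) - 2*53/(68 + 53) = (47 - (-3596)/5 - 58*1/5*47) - 2*53/121 = (47 - 62*(-58/5) - 58/5*47) - 2*53/121 = (47 + 3596/5 - 2726/5) - 1*106/121 = 221 - 106/121 = 26635/121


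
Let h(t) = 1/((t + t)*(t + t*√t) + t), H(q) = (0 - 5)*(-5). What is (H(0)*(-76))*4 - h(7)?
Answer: -61020385/8029 - 2*√7/1147 ≈ -7600.0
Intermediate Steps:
H(q) = 25 (H(q) = -5*(-5) = 25)
h(t) = 1/(t + 2*t*(t + t^(3/2))) (h(t) = 1/((2*t)*(t + t^(3/2)) + t) = 1/(2*t*(t + t^(3/2)) + t) = 1/(t + 2*t*(t + t^(3/2))))
(H(0)*(-76))*4 - h(7) = (25*(-76))*4 - 1/(7 + 2*7² + 2*7^(5/2)) = -1900*4 - 1/(7 + 2*49 + 2*(49*√7)) = -7600 - 1/(7 + 98 + 98*√7) = -7600 - 1/(105 + 98*√7)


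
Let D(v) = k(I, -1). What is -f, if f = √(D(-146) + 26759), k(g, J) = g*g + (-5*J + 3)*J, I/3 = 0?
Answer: -√26751 ≈ -163.56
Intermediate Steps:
I = 0 (I = 3*0 = 0)
k(g, J) = g² + J*(3 - 5*J) (k(g, J) = g² + (3 - 5*J)*J = g² + J*(3 - 5*J))
D(v) = -8 (D(v) = 0² - 5*(-1)² + 3*(-1) = 0 - 5*1 - 3 = 0 - 5 - 3 = -8)
f = √26751 (f = √(-8 + 26759) = √26751 ≈ 163.56)
-f = -√26751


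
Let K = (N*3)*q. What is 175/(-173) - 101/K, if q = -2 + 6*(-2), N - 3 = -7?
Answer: -46873/29064 ≈ -1.6128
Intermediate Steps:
N = -4 (N = 3 - 7 = -4)
q = -14 (q = -2 - 12 = -14)
K = 168 (K = -4*3*(-14) = -12*(-14) = 168)
175/(-173) - 101/K = 175/(-173) - 101/168 = 175*(-1/173) - 101*1/168 = -175/173 - 101/168 = -46873/29064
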